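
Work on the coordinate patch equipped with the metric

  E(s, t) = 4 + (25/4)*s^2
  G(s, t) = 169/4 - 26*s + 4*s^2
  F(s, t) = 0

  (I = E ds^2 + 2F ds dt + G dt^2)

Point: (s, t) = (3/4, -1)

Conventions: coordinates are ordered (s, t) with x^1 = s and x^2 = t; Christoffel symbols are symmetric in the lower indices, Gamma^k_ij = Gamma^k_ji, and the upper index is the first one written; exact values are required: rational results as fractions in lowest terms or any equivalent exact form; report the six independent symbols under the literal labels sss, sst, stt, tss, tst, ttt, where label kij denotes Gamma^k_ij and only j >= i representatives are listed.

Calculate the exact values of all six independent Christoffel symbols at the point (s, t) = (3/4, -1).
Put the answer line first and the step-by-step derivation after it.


Answer: Gamma_sss = 300/481, Gamma_sst = 0, Gamma_stt = 640/481, Gamma_tss = 0, Gamma_tst = -2/5, Gamma_ttt = 0

E = 481/64, F = 0, G = 25 at the point
E_s = 75/8, E_t = 0, F_s = 0, F_t = 0, G_s = -20, G_t = 0
EG - F^2 = 12025/64;  g^inv = (64/12025) * [[25, 0], [0, 481/64]]
first-kind symbols [ij,l] = (1/2)(d_i g_jl + d_j g_il - d_l g_ij): [ss,s] = E_s/2 = 75/16, [ss,t] = F_s - E_t/2 = 0, [st,s] = E_t/2 = 0, [st,t] = G_s/2 = -10, [tt,s] = F_t - G_s/2 = 10, [tt,t] = G_t/2 = 0
Gamma^s_ij = (G*[ij,s] - F*[ij,t])/(EG - F^2), Gamma^t_ij = (E*[ij,t] - F*[ij,s])/(EG - F^2)


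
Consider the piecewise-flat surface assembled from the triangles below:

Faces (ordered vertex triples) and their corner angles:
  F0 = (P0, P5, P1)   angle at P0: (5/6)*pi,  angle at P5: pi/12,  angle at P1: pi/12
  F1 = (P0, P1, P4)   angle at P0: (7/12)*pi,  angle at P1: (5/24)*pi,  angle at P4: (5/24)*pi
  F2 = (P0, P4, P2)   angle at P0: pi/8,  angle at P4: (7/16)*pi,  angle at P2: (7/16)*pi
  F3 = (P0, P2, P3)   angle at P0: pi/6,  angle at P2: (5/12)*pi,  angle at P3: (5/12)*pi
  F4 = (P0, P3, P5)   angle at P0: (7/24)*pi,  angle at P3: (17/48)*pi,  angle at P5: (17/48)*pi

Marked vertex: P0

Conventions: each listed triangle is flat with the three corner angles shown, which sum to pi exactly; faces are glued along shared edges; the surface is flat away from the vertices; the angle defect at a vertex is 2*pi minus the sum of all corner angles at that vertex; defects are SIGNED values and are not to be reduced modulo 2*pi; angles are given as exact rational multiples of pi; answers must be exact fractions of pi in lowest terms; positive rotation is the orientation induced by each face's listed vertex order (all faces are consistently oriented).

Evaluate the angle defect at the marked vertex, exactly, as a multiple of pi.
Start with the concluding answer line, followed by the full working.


Answer: defect(P0) = 0

Sum of corner angles at P0: 2*pi
defect = 2*pi - 2*pi


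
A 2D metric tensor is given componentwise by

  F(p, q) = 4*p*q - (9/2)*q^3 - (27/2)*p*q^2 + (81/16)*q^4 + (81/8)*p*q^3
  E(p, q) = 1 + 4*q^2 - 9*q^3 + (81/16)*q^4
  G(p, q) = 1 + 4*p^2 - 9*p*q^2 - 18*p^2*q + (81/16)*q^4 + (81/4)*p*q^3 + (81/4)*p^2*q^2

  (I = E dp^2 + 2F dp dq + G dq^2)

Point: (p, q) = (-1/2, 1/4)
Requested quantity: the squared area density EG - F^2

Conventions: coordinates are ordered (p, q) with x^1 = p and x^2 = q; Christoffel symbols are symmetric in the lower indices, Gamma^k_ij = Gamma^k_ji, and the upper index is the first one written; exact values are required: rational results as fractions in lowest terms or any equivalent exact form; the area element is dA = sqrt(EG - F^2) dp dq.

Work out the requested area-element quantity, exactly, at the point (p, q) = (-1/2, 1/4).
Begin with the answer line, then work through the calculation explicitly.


Answer: EG - F^2 = 2997/2048

E = 4625/4096, F = -851/4096, G = 5465/4096; EG - F^2 = 2997/2048


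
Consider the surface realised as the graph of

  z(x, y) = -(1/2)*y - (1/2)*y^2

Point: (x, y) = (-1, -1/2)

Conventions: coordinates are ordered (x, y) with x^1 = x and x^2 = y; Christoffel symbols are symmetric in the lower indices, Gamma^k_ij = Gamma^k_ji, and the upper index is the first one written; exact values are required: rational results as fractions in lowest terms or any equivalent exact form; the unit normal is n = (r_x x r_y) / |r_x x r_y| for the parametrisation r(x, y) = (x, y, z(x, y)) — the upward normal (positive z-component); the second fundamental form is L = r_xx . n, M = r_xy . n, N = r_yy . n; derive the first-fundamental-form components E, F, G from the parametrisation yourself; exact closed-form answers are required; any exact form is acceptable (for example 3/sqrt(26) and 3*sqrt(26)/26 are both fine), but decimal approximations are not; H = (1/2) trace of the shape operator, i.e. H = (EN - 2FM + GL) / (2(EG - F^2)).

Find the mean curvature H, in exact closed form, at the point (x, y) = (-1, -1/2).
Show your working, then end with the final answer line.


z_x = 0, z_y = 0, z_xx = 0, z_xy = 0, z_yy = -1
E = 1, F = 0, G = 1; answer radicand W^2 = 1
unnormalised second-form numerators: l = 0, m = 0, n = -1; L = l/sqrt(1), and similarly M = m/sqrt(W^2), N = n/sqrt(W^2)
H = (E*n - 2*F*m + G*l) / (2*(EG - F^2)*sqrt(W^2)); E*n - 2*F*m + G*l = -1, EG - F^2 = 1, so H = (-1/2)/sqrt(1)

Answer: H = -1/2


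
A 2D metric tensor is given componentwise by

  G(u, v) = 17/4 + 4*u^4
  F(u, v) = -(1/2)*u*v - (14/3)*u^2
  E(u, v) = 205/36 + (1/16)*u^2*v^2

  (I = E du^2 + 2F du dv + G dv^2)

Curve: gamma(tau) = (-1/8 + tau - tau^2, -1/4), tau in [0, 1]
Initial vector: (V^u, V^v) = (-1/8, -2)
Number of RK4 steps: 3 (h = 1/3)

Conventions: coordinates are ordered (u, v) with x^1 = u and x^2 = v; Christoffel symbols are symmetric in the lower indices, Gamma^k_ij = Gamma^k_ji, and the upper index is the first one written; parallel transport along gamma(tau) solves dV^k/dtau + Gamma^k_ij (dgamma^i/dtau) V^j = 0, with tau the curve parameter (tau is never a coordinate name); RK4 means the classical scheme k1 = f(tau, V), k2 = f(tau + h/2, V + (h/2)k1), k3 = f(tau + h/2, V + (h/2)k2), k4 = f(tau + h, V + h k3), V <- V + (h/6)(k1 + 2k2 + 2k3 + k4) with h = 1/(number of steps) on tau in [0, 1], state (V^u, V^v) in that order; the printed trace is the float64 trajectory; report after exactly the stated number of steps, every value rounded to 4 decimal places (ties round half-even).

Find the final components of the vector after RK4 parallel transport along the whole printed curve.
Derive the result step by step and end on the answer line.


gamma'(tau) = (1 - 2*tau, 0); f(tau, V)^k = -Gamma^k_ij(gamma(tau)) gamma'^i(tau) V^j; h = 1/3; intermediate values shown to 6 dp
curve data and Christoffel symbols at the stage parameters:
  tau = 0.000000: gamma = (-0.125000, -0.250000), gamma' = (1.000000, 0.000000); Gamma_uuu = 0.004641, Gamma_uuv = -0.000100, Gamma_uvv = 0.013724, Gamma_vuu = 0.304006, Gamma_vuv = -0.003678, Gamma_vvv = 0.000286
  tau = 0.166667: gamma = (0.013889, -0.250000), gamma' = (0.666667, 0.000000); Gamma_uuu = 0.000010, Gamma_uuv = -0.000001, Gamma_uvv = -0.001223, Gamma_vuu = -0.001089, Gamma_vuv = 0.000005, Gamma_vvv = 0.000000
  tau = 0.333333: gamma = (0.097222, -0.250000), gamma' = (0.333333, 0.000000); Gamma_uuu = -0.000966, Gamma_uuv = -0.000016, Gamma_uvv = -0.009828, Gamma_vuu = -0.184053, Gamma_vuv = 0.001730, Gamma_vvv = -0.000074
  tau = 0.500000: gamma = (0.125000, -0.250000), gamma' = (0.000000, 0.000000); Gamma_uuu = -0.002379, Gamma_uuv = -0.000006, Gamma_uvv = -0.013721, Gamma_vuu = -0.245016, Gamma_vuv = 0.003676, Gamma_vvv = -0.000185
  tau = 0.666667: gamma = (0.097222, -0.250000), gamma' = (-0.333333, 0.000000); Gamma_uuu = -0.000966, Gamma_uuv = -0.000016, Gamma_uvv = -0.009828, Gamma_vuu = -0.184053, Gamma_vuv = 0.001730, Gamma_vvv = -0.000074
  tau = 0.833333: gamma = (0.013889, -0.250000), gamma' = (-0.666667, 0.000000); Gamma_uuu = 0.000010, Gamma_uuv = -0.000001, Gamma_uvv = -0.001223, Gamma_vuu = -0.001089, Gamma_vuv = 0.000005, Gamma_vvv = 0.000000
  tau = 1.000000: gamma = (-0.125000, -0.250000), gamma' = (-1.000000, 0.000000); Gamma_uuu = 0.004641, Gamma_uuv = -0.000100, Gamma_uvv = 0.013724, Gamma_vuu = 0.304006, Gamma_vuv = -0.003678, Gamma_vvv = 0.000286
step 0: V^u = -0.1250, V^v = -2.0000
step 1: k1 = (0.000380, 0.030645), k2 = (0.000000, -0.000084), k3 = (0.000000, -0.000084), k4 = (-0.000051, -0.006516); V <- V + (h/6)(k1 + 2k2 + 2k3 + k4): V^u = -0.1250, V^v = -1.9987
step 2: k1 = (-0.000051, -0.006515), k2 = (0.000000, 0.000000), k3 = (0.000000, 0.000000), k4 = (0.000051, 0.006515); V <- V + (h/6)(k1 + 2k2 + 2k3 + k4): V^u = -0.1250, V^v = -1.9987
step 3: k1 = (0.000051, 0.006515), k2 = (0.000000, 0.000084), k3 = (0.000000, 0.000084), k4 = (-0.000380, -0.030645); V <- V + (h/6)(k1 + 2k2 + 2k3 + k4): V^u = -0.1250, V^v = -2.0000

Answer: V^u = -0.1250, V^v = -2.0000


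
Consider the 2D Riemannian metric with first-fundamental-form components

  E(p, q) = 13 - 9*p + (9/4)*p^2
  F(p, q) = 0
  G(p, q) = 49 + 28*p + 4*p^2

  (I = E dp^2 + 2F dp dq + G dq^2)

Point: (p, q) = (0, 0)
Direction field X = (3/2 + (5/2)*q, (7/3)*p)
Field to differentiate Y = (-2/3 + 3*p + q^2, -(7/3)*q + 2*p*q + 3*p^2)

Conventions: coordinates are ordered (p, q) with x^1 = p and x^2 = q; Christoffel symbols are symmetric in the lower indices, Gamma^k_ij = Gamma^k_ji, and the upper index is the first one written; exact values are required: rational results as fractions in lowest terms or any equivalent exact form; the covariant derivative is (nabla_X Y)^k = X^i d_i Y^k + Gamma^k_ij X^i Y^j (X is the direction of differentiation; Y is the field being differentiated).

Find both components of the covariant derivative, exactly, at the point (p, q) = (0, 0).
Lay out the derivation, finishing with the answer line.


E = 13, F = 0, G = 49 at the point
E_p = -9, E_q = 0, F_p = 0, F_q = 0, G_p = 28, G_q = 0
EG - F^2 = 637;  g^inv = (1/637) * [[49, 0], [0, 13]]
first-kind symbols [ij,l] = (1/2)(d_i g_jl + d_j g_il - d_l g_ij): [pp,p] = E_p/2 = -9/2, [pp,q] = F_p - E_q/2 = 0, [pq,p] = E_q/2 = 0, [pq,q] = G_p/2 = 14, [qq,p] = F_q - G_p/2 = -14, [qq,q] = G_q/2 = 0
Gamma^p_ij = (G*[ij,p] - F*[ij,q])/(EG - F^2), Gamma^q_ij = (E*[ij,q] - F*[ij,p])/(EG - F^2)
Gamma_ppp = -9/26, Gamma_ppq = 0, Gamma_pqq = -14/13, Gamma_qpp = 0, Gamma_qpq = 2/7, Gamma_qqq = 0
X = (3/2, 0), Y = (-2/3, 0) at the point

Answer: (nabla_X Y)^p = 63/13, (nabla_X Y)^q = 0


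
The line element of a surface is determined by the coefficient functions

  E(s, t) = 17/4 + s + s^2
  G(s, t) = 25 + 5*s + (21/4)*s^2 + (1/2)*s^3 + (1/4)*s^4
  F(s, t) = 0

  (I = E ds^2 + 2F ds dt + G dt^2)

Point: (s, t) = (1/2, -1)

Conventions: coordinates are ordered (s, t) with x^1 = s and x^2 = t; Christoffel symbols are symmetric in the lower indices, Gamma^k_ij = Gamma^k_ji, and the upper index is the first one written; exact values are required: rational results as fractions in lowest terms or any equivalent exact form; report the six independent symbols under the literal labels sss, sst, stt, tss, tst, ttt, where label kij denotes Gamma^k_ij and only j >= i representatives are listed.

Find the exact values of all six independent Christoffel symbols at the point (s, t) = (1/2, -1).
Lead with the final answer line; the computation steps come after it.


Answer: Gamma_sss = 1/5, Gamma_sst = 0, Gamma_stt = -43/40, Gamma_tss = 0, Gamma_tst = 8/43, Gamma_ttt = 0

E = 5, F = 0, G = 1849/64 at the point
E_s = 2, E_t = 0, F_s = 0, F_t = 0, G_s = 43/4, G_t = 0
EG - F^2 = 9245/64;  g^inv = (64/9245) * [[1849/64, 0], [0, 5]]
first-kind symbols [ij,l] = (1/2)(d_i g_jl + d_j g_il - d_l g_ij): [ss,s] = E_s/2 = 1, [ss,t] = F_s - E_t/2 = 0, [st,s] = E_t/2 = 0, [st,t] = G_s/2 = 43/8, [tt,s] = F_t - G_s/2 = -43/8, [tt,t] = G_t/2 = 0
Gamma^s_ij = (G*[ij,s] - F*[ij,t])/(EG - F^2), Gamma^t_ij = (E*[ij,t] - F*[ij,s])/(EG - F^2)


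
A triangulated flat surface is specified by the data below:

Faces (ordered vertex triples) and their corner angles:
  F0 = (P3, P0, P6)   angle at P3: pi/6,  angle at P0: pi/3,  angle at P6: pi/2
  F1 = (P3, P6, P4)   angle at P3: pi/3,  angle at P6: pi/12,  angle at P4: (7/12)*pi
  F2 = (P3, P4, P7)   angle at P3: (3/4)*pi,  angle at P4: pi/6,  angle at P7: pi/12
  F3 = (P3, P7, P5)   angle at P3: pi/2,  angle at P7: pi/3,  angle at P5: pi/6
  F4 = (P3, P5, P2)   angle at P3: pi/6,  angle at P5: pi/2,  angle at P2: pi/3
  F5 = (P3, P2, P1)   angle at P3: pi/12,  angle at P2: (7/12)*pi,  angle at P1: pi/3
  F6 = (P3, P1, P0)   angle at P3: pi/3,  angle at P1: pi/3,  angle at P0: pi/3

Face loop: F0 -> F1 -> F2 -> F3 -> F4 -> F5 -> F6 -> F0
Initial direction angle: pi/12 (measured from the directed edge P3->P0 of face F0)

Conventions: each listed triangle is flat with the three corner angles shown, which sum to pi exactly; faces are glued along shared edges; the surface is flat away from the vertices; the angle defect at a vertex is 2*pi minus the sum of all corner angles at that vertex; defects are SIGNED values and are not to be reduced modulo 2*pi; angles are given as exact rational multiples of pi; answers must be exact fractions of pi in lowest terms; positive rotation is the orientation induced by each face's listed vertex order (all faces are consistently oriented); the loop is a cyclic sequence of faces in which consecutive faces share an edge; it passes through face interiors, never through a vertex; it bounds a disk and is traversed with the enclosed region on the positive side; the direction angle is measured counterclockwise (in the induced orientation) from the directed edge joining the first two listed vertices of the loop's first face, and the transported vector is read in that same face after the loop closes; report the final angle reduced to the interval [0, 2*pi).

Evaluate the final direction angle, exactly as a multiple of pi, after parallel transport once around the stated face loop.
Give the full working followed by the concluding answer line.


enclosed vertex P3: corner angles sum to (7/3)*pi, defect = 2*pi - (7/3)*pi = -pi/3
holonomy = initial angle + sum of enclosed defects (mod 2*pi), positive in the induced orientation
final angle = pi/12 - pi/3 = (7/4)*pi (mod 2*pi)

Answer: final direction angle = (7/4)*pi


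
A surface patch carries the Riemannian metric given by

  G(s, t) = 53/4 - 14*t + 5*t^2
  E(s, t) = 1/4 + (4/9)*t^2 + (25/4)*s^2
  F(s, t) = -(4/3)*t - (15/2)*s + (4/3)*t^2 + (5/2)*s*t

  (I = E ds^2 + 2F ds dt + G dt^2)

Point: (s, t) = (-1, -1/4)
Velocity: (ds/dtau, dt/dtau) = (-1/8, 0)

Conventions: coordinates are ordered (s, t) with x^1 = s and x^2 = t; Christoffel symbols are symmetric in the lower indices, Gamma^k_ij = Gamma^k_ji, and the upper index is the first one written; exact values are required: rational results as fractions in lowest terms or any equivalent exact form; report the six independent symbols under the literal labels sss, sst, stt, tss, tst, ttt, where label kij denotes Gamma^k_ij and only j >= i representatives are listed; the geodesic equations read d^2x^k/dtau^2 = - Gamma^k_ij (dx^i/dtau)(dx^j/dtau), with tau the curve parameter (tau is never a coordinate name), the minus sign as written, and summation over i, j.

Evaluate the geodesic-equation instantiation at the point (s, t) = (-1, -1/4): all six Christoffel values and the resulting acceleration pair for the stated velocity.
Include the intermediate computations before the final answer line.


E = 235/36, F = 205/24, G = 273/16 at the point
E_s = -25/2, E_t = -2/9, F_s = -65/8, F_t = -9/2, G_s = 0, G_t = -33/2
EG - F^2 = 11065/288;  g^inv = (288/11065) * [[273/16, -205/24], [-205/24, 235/36]]
first-kind symbols [ij,l] = (1/2)(d_i g_jl + d_j g_il - d_l g_ij): [ss,s] = E_s/2 = -25/4, [ss,t] = F_s - E_t/2 = -577/72, [st,s] = E_t/2 = -1/9, [st,t] = G_s/2 = 0, [tt,s] = F_t - G_s/2 = -9/2, [tt,t] = G_t/2 = -33/4
Gamma^s_ij = (G*[ij,s] - F*[ij,t])/(EG - F^2), Gamma^t_ij = (E*[ij,t] - F*[ij,s])/(EG - F^2)
Gamma_sss = -6599/6639, Gamma_sst = -546/11065, Gamma_stt = -1818/11065, Gamma_tss = 556/19917, Gamma_tst = 164/6639, Gamma_ttt = -888/2213
d^2s/dtau^2 = -(Gamma_sss*(-1/8)^2 + 2*Gamma_sst*(-1/8)*(0) + Gamma_stt*(0)^2) = 6599/424896
d^2t/dtau^2 = -(Gamma_tss*(-1/8)^2 + 2*Gamma_tst*(-1/8)*(0) + Gamma_ttt*(0)^2) = -139/318672

Answer: Gamma_sss = -6599/6639, Gamma_sst = -546/11065, Gamma_stt = -1818/11065, Gamma_tss = 556/19917, Gamma_tst = 164/6639, Gamma_ttt = -888/2213; accelerations (d^2s/dtau^2, d^2t/dtau^2) = (6599/424896, -139/318672)


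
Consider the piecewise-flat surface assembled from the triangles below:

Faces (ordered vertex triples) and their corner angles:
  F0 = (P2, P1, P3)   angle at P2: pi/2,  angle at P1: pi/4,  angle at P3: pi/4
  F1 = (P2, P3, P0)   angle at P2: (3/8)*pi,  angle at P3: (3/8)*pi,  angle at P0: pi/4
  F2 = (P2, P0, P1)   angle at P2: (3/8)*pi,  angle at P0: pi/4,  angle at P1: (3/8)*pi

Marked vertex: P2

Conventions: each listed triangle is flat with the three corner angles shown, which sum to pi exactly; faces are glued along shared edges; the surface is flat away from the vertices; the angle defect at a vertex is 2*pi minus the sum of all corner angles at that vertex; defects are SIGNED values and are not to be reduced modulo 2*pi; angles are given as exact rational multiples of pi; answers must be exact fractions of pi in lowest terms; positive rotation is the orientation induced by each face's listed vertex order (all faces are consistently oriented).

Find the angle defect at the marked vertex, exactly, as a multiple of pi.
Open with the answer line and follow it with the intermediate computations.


Answer: defect(P2) = (3/4)*pi

Sum of corner angles at P2: (5/4)*pi
defect = 2*pi - (5/4)*pi


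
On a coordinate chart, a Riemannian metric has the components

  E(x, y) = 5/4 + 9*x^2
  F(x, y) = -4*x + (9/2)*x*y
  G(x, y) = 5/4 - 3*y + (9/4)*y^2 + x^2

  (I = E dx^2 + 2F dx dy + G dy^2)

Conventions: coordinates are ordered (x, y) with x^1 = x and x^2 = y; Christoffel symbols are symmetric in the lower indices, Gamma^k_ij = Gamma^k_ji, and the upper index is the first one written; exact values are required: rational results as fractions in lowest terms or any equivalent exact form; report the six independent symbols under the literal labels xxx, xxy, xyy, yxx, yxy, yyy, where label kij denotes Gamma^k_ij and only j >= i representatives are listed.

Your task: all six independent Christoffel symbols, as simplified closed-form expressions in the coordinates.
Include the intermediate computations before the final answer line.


E = 5/4 + 9*x^2; F = -4*x + (9/2)*x*y; G = 5/4 - 3*y + (9/4)*y^2 + x^2
Gamma^k_ij = (1/2) g^{kl} (d_i g_jl + d_j g_il - d_l g_ij), with g^inv = (1/(EG-F^2)) [[G, -F], [-F, E]]
first partials: E_x = 18*x, E_y = 0, F_x = -4 + (9/2)*y, F_y = (9/2)*x, G_x = 2*x, G_y = -3 + (9/2)*y
D = EG - F^2 = 25/16 - (15/4)*y + (45/16)*y^2 - (7/2)*x^2 + 9*x^2*y + 9*x^4
expanded: Gamma^x_xx = (G E_x - 2F F_x + F E_y)/(2D), Gamma^x_xy = (G E_y - F G_x)/(2D), Gamma^x_yy = (2G F_y - G G_x - F G_y)/(2D), Gamma^y_xx = (2E F_x - E E_y - F E_x)/(2D), Gamma^y_xy = (E G_x - F E_y)/(2D), Gamma^y_yy = (E G_y - 2F F_y + F G_x)/(2D); substitute and cancel common factors

Answer: Gamma_xxx = (144*x^3 + 144*x*y - 76*x)/(144*x^4 + 144*x^2*y - 56*x^2 + 45*y^2 - 60*y + 25), Gamma_xxy = (-72*x^2*y + 64*x^2)/(144*x^4 + 144*x^2*y - 56*x^2 + 45*y^2 - 60*y + 25), Gamma_xyy = (56*x^3 - 36*x*y^2 + 84*x*y - 26*x)/(144*x^4 + 144*x^2*y - 56*x^2 + 45*y^2 - 60*y + 25), Gamma_yxx = (90*y - 80)/(144*x^4 + 144*x^2*y - 56*x^2 + 45*y^2 - 60*y + 25), Gamma_yxy = (144*x^3 + 20*x)/(144*x^4 + 144*x^2*y - 56*x^2 + 45*y^2 - 60*y + 25), Gamma_yyy = (72*x^2*y + 8*x^2 + 45*y - 30)/(144*x^4 + 144*x^2*y - 56*x^2 + 45*y^2 - 60*y + 25)


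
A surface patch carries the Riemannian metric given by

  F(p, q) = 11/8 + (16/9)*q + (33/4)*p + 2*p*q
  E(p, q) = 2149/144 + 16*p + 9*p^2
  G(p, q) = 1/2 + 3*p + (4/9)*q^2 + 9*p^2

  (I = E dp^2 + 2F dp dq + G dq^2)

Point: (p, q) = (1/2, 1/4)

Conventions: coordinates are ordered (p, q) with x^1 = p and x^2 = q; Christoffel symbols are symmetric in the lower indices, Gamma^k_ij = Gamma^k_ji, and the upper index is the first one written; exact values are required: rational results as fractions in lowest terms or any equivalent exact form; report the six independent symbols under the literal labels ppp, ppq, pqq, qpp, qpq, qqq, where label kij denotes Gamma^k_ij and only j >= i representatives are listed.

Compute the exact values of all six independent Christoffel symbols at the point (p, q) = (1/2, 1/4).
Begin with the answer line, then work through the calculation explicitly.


Answer: Gamma_ppp = -210/19963, Gamma_ppq = -10704/19963, Gamma_pqq = -4168/19963, Gamma_qpp = 82275/39926, Gamma_qpq = 43500/19963, Gamma_qqq = 6554/19963

E = 3625/144, F = 223/36, G = 77/18 at the point
E_p = 25, E_q = 0, F_p = 35/4, F_q = 25/9, G_p = 12, G_q = 2/9
EG - F^2 = 19963/288;  g^inv = (288/19963) * [[77/18, -223/36], [-223/36, 3625/144]]
first-kind symbols [ij,l] = (1/2)(d_i g_jl + d_j g_il - d_l g_ij): [pp,p] = E_p/2 = 25/2, [pp,q] = F_p - E_q/2 = 35/4, [pq,p] = E_q/2 = 0, [pq,q] = G_p/2 = 6, [qq,p] = F_q - G_p/2 = -29/9, [qq,q] = G_q/2 = 1/9
Gamma^p_ij = (G*[ij,p] - F*[ij,q])/(EG - F^2), Gamma^q_ij = (E*[ij,q] - F*[ij,p])/(EG - F^2)


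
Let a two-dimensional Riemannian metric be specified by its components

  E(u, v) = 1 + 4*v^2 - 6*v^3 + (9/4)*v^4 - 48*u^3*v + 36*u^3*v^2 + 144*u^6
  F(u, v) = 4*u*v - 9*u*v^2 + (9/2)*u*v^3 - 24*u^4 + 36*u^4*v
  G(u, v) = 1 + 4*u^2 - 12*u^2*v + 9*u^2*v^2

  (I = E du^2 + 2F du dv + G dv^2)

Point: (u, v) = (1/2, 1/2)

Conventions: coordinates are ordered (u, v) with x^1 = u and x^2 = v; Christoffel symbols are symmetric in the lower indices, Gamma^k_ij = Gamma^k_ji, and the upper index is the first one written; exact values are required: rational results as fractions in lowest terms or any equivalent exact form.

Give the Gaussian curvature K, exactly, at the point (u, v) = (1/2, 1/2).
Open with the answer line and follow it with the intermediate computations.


Answer: K = 54272/13689

E = 113/64, F = -7/32, G = 17/16, EG - F^2 = 117/64 at the point
E_u = 63/4, E_v = -7/8, F_u = -43/16, F_v = 23/16, G_u = 1/4, G_v = -3/4
E_vv = 23/4, F_uv = 131/8, G_uu = 1/2
K follows from Brioschi's formula, (det M1 - det M2)/(EG - F^2)^2.
M1 = [[-E_vv/2 + F_uv - G_uu/2, E_u/2, F_u - E_v/2], [F_v - G_u/2, E, F], [G_v/2, F, G]] = [[53/4, 63/8, -9/4], [21/16, 113/64, -7/32], [-3/8, -7/32, 17/16]]; det M1 = 3339/256
M2 = [[0, E_v/2, G_u/2], [E_v/2, E, F], [G_u/2, F, G]] = [[0, -7/16, 1/8], [-7/16, 113/64, -7/32], [1/8, -7/32, 17/16]]; det M2 = -53/256
det M1 - det M2 = 53/4; K = 53/4 / (117/64)^2 = 54272/13689


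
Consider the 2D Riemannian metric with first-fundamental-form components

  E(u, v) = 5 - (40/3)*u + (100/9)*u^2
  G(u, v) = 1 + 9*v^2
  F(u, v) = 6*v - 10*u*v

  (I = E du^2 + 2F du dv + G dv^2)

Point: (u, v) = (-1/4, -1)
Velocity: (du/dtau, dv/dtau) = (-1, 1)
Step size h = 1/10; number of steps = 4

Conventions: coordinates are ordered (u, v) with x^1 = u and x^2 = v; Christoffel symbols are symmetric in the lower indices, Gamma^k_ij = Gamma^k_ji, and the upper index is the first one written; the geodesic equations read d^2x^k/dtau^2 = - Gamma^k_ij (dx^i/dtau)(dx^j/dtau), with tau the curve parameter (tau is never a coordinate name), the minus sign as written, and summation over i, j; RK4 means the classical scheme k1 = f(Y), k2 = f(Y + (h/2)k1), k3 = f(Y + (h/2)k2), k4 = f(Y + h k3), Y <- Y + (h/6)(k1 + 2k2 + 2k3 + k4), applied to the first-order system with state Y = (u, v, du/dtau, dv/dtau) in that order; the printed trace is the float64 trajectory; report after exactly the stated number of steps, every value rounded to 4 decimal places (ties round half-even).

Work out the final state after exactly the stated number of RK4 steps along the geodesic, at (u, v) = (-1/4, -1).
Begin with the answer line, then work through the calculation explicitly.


Answer: u = -0.6455, v = -0.6036, du/dtau = -0.9774, dv/dtau = 0.9841

f(Y) = (du/dtau, dv/dtau, -Gamma^u_ij Y'^i Y'^j, -Gamma^v_ij Y'^i Y'^j) with the Gammas evaluated at the stage position; h = 0.100000; intermediate values shown to 6 dp
step 0: u = -0.2500, v = -1.0000, du/dtau = -1.0000, dv/dtau = 1.0000
step 1:
  k1: at (u, v) = (-0.250000, -1.000000), (du/dtau, dv/dtau) = (-1.000000, 1.000000); Gamma_uuu = -0.523883, Gamma_uuv = 0.000000, Gamma_uvv = 0.471495, Gamma_vuu = 0.554700, Gamma_vuv = 0.000000, Gamma_vvv = -0.499230; k1 = (-1.000000, 1.000000, 0.052388, -0.055470)
  k2: at (u, v) = (-0.300000, -0.950000), (du/dtau, dv/dtau) = (-0.997381, 0.997227); Gamma_uuu = -0.551800, Gamma_uuv = 0.000000, Gamma_uvv = 0.496620, Gamma_vuu = 0.524210, Gamma_vuv = 0.000000, Gamma_vvv = -0.471789; k2 = (-0.997381, 0.997227, 0.055044, -0.052292)
  k3: at (u, v) = (-0.299869, -0.950139), (du/dtau, dv/dtau) = (-0.997248, 0.997385); Gamma_uuu = -0.551727, Gamma_uuv = 0.000000, Gamma_uvv = 0.496555, Gamma_vuu = 0.524294, Gamma_vuv = 0.000000, Gamma_vvv = -0.471865; k3 = (-0.997248, 0.997385, 0.054733, -0.052012)
  k4: at (u, v) = (-0.349725, -0.900261), (du/dtau, dv/dtau) = (-0.994527, 0.994799); Gamma_uuu = -0.576129, Gamma_uuv = 0.000000, Gamma_uvv = 0.518516, Gamma_vuu = 0.491511, Gamma_vuv = 0.000000, Gamma_vvv = -0.442360; k4 = (-0.994527, 0.994799, 0.056703, -0.048375)
  Y <- Y + (h/6)(k1 + 2k2 + 2k3 + k4): u = -0.3497, v = -0.9003, du/dtau = -0.9945, dv/dtau = 0.9948
step 2:
  k1: at (u, v) = (-0.349730, -0.900266), (du/dtau, dv/dtau) = (-0.994523, 0.994792); Gamma_uuu = -0.576126, Gamma_uuv = 0.000000, Gamma_uvv = 0.518514, Gamma_vuu = 0.491509, Gamma_vuv = 0.000000, Gamma_vvv = -0.442358; k1 = (-0.994523, 0.994792, 0.056705, -0.048376)
  k2: at (u, v) = (-0.399456, -0.850527), (du/dtau, dv/dtau) = (-0.991687, 0.992374); Gamma_uuu = -0.596739, Gamma_uuv = 0.000000, Gamma_uvv = 0.537065, Gamma_vuu = 0.457037, Gamma_vuv = 0.000000, Gamma_vvv = -0.411333; k2 = (-0.991687, 0.992374, 0.057955, -0.044387)
  k3: at (u, v) = (-0.399314, -0.850648), (du/dtau, dv/dtau) = (-0.991625, 0.992573); Gamma_uuu = -0.596696, Gamma_uuv = 0.000000, Gamma_uvv = 0.537026, Gamma_vuu = 0.457134, Gamma_vuv = 0.000000, Gamma_vvv = -0.411420; k3 = (-0.991625, 0.992573, 0.057664, -0.044177)
  k4: at (u, v) = (-0.448892, -0.801009), (du/dtau, dv/dtau) = (-0.988756, 0.990375); Gamma_uuu = -0.613429, Gamma_uuv = 0.000000, Gamma_uvv = 0.552086, Gamma_vuu = 0.421612, Gamma_vuv = 0.000000, Gamma_vvv = -0.379451; k4 = (-0.988756, 0.990375, 0.058203, -0.040003)
  Y <- Y + (h/6)(k1 + 2k2 + 2k3 + k4): u = -0.4489, v = -0.8010, du/dtau = -0.9888, dv/dtau = 0.9904
step 3:
  k1: at (u, v) = (-0.448895, -0.801015), (du/dtau, dv/dtau) = (-0.988753, 0.990367); Gamma_uuu = -0.613426, Gamma_uuv = 0.000000, Gamma_uvv = 0.552083, Gamma_vuu = 0.421612, Gamma_vuv = 0.000000, Gamma_vvv = -0.379451; k1 = (-0.988753, 0.990367, 0.058207, -0.040006)
  k2: at (u, v) = (-0.498332, -0.751497), (du/dtau, dv/dtau) = (-0.985843, 0.988367); Gamma_uuu = -0.626266, Gamma_uuv = 0.000000, Gamma_uvv = 0.563639, Gamma_vuu = 0.385651, Gamma_vuv = 0.000000, Gamma_vvv = -0.347086; k2 = (-0.985843, 0.988367, 0.058057, -0.035751)
  k3: at (u, v) = (-0.498187, -0.751597), (du/dtau, dv/dtau) = (-0.985851, 0.988580); Gamma_uuu = -0.626254, Gamma_uuv = 0.000000, Gamma_uvv = 0.563628, Gamma_vuu = 0.385746, Gamma_vuv = 0.000000, Gamma_vvv = -0.347171; k3 = (-0.985851, 0.988580, 0.057829, -0.035620)
  k4: at (u, v) = (-0.547480, -0.702157), (du/dtau, dv/dtau) = (-0.982971, 0.986805); Gamma_uuu = -0.635350, Gamma_uuv = 0.000000, Gamma_uvv = 0.571815, Gamma_vuu = 0.349901, Gamma_vuv = 0.000000, Gamma_vvv = -0.314911; k4 = (-0.982971, 0.986805, 0.057070, -0.031430)
  Y <- Y + (h/6)(k1 + 2k2 + 2k3 + k4): u = -0.5475, v = -0.7022, du/dtau = -0.9830, dv/dtau = 0.9868
step 4:
  k1: at (u, v) = (-0.547480, -0.702164), (du/dtau, dv/dtau) = (-0.982969, 0.986798); Gamma_uuu = -0.635347, Gamma_uuv = 0.000000, Gamma_uvv = 0.571812, Gamma_vuu = 0.349902, Gamma_vuv = 0.000000, Gamma_vvv = -0.314912; k1 = (-0.982969, 0.986798, 0.057077, -0.031434)
  k2: at (u, v) = (-0.596628, -0.652824), (du/dtau, dv/dtau) = (-0.980115, 0.985226); Gamma_uuu = -0.640894, Gamma_uuv = 0.000000, Gamma_uvv = 0.576804, Gamma_vuu = 0.314677, Gamma_vuv = 0.000000, Gamma_vvv = -0.283210; k2 = (-0.980115, 0.985226, 0.055773, -0.027384)
  k3: at (u, v) = (-0.596486, -0.652903), (du/dtau, dv/dtau) = (-0.980181, 0.985428); Gamma_uuu = -0.640906, Gamma_uuv = 0.000000, Gamma_uvv = 0.576815, Gamma_vuu = 0.314759, Gamma_vuv = 0.000000, Gamma_vvv = -0.283283; k3 = (-0.980181, 0.985428, 0.055625, -0.027318)
  k4: at (u, v) = (-0.645498, -0.603621), (du/dtau, dv/dtau) = (-0.977407, 0.984066); Gamma_uuu = -0.643204, Gamma_uuv = 0.000000, Gamma_uvv = 0.578884, Gamma_vuu = 0.280552, Gamma_vuv = 0.000000, Gamma_vvv = -0.252497; k4 = (-0.977407, 0.984066, 0.053886, -0.023504)
  Y <- Y + (h/6)(k1 + 2k2 + 2k3 + k4): u = -0.6455, v = -0.6036, du/dtau = -0.9774, dv/dtau = 0.9841


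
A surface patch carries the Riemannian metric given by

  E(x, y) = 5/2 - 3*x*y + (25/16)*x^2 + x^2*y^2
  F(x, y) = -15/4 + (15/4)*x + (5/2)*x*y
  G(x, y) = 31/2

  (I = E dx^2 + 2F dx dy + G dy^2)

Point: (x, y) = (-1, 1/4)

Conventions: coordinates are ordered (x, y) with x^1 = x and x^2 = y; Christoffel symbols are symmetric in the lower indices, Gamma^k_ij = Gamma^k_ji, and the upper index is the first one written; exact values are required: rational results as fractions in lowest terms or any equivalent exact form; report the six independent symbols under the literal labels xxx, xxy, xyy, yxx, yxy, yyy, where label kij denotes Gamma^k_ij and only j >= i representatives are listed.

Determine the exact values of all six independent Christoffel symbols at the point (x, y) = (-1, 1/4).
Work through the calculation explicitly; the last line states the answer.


E = 39/8, F = -65/8, G = 31/2 at the point
E_x = -4, E_y = 7/2, F_x = 35/8, F_y = -5/2, G_x = 0, G_y = 0
EG - F^2 = 611/64;  g^inv = (64/611) * [[31/2, 65/8], [65/8, 39/8]]
first-kind symbols [ij,l] = (1/2)(d_i g_jl + d_j g_il - d_l g_ij): [xx,x] = E_x/2 = -2, [xx,y] = F_x - E_y/2 = 21/8, [xy,x] = E_y/2 = 7/4, [xy,y] = G_x/2 = 0, [yy,x] = F_y - G_x/2 = -5/2, [yy,y] = G_y/2 = 0
Gamma^x_ij = (G*[ij,x] - F*[ij,y])/(EG - F^2), Gamma^y_ij = (E*[ij,y] - F*[ij,x])/(EG - F^2)

Answer: Gamma_xxx = -619/611, Gamma_xxy = 1736/611, Gamma_xyy = -2480/611, Gamma_yxx = -17/47, Gamma_yxy = 70/47, Gamma_yyy = -100/47


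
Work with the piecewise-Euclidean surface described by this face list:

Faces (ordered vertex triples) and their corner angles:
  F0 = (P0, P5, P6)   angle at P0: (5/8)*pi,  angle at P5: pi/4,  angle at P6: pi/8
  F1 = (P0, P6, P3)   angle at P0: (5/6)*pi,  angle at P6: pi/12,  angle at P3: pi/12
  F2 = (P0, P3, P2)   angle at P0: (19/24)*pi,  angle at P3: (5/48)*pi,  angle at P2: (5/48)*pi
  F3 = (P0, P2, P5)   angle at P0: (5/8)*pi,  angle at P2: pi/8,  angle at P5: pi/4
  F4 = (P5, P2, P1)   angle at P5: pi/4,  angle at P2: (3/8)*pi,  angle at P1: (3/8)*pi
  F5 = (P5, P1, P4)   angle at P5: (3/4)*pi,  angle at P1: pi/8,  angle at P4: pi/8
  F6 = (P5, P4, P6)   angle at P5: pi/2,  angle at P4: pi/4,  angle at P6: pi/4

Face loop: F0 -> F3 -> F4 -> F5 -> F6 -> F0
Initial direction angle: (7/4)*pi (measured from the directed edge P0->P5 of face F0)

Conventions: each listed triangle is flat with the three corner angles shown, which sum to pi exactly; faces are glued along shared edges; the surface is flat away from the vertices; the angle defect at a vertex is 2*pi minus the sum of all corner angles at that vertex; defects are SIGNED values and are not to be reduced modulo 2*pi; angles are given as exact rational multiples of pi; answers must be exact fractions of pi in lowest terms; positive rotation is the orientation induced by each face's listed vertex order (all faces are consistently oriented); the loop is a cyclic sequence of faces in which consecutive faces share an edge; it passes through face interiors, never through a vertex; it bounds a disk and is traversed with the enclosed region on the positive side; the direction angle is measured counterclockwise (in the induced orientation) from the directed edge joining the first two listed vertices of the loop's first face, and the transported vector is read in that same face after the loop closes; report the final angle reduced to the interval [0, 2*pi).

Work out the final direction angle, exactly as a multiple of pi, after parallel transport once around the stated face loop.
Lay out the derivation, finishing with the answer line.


enclosed vertex P5: corner angles sum to 2*pi, defect = 2*pi - 2*pi = 0
by Gauss-Bonnet the loop rotates the vector by the enclosed defect sum (positive orientation, mod 2*pi)
final angle = (7/4)*pi + 0 = (7/4)*pi (mod 2*pi)

Answer: final direction angle = (7/4)*pi


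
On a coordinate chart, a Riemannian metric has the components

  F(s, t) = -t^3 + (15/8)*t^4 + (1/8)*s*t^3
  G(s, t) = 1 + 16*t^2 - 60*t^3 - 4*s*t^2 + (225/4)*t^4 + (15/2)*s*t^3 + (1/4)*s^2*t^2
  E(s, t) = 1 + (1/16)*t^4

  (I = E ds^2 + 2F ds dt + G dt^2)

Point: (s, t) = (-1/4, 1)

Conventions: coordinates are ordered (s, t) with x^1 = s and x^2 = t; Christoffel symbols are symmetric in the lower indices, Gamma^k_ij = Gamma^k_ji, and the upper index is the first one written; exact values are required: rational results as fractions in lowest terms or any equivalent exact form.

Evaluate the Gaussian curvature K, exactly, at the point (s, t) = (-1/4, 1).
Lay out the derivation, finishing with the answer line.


E = 17/16, F = 27/32, G = 793/64, EG - F^2 = 797/64 at the point
E_s = 0, E_t = 1/4, F_s = 1/8, F_t = 141/32, G_s = 27/8, G_t = 2349/32
E_tt = 3/4, F_st = 3/8, G_ss = 1/2
By Brioschi, K is (det M1 - det M2) divided by (EG - F^2) squared.
M1 = [[-E_tt/2 + F_st - G_ss/2, E_s/2, F_s - E_t/2], [F_t - G_s/2, E, F], [G_t/2, F, G]] = [[-1/4, 0, 0], [87/32, 17/16, 27/32], [2349/64, 27/32, 793/64]]; det M1 = -797/256
M2 = [[0, E_t/2, G_s/2], [E_t/2, E, F], [G_s/2, F, G]] = [[0, 1/8, 27/16], [1/8, 17/16, 27/32], [27/16, 27/32, 793/64]]; det M2 = -733/256
det M1 - det M2 = -1/4; K = -1/4 / (797/64)^2 = -1024/635209

Answer: K = -1024/635209


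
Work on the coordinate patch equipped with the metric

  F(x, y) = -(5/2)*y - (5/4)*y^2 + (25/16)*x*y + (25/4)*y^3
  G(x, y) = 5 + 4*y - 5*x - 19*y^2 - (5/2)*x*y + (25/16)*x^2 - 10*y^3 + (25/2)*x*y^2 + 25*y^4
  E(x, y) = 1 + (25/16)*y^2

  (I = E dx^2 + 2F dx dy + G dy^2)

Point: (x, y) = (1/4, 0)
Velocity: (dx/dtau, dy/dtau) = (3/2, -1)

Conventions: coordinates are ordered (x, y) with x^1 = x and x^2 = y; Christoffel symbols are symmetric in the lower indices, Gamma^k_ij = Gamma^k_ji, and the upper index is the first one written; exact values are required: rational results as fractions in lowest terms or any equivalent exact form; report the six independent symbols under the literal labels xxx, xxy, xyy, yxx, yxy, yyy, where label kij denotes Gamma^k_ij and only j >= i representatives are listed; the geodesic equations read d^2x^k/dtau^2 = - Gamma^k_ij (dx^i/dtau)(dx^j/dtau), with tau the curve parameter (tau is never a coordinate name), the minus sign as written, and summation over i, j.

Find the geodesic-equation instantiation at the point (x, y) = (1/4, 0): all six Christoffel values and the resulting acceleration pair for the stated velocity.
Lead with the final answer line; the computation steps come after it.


Answer: Gamma_xxx = 0, Gamma_xxy = 0, Gamma_xyy = 0, Gamma_yxx = 0, Gamma_yxy = -108/197, Gamma_yyy = 432/985; accelerations (d^2x/dtau^2, d^2y/dtau^2) = (0, -2052/985)

E = 1, F = 0, G = 985/256 at the point
E_x = 0, E_y = 0, F_x = 0, F_y = -135/64, G_x = -135/32, G_y = 27/8
EG - F^2 = 985/256;  g^inv = (256/985) * [[985/256, 0], [0, 1]]
first-kind symbols [ij,l] = (1/2)(d_i g_jl + d_j g_il - d_l g_ij): [xx,x] = E_x/2 = 0, [xx,y] = F_x - E_y/2 = 0, [xy,x] = E_y/2 = 0, [xy,y] = G_x/2 = -135/64, [yy,x] = F_y - G_x/2 = 0, [yy,y] = G_y/2 = 27/16
Gamma^x_ij = (G*[ij,x] - F*[ij,y])/(EG - F^2), Gamma^y_ij = (E*[ij,y] - F*[ij,x])/(EG - F^2)
Gamma_xxx = 0, Gamma_xxy = 0, Gamma_xyy = 0, Gamma_yxx = 0, Gamma_yxy = -108/197, Gamma_yyy = 432/985
d^2x/dtau^2 = -(Gamma_xxx*(3/2)^2 + 2*Gamma_xxy*(3/2)*(-1) + Gamma_xyy*(-1)^2) = 0
d^2y/dtau^2 = -(Gamma_yxx*(3/2)^2 + 2*Gamma_yxy*(3/2)*(-1) + Gamma_yyy*(-1)^2) = -2052/985


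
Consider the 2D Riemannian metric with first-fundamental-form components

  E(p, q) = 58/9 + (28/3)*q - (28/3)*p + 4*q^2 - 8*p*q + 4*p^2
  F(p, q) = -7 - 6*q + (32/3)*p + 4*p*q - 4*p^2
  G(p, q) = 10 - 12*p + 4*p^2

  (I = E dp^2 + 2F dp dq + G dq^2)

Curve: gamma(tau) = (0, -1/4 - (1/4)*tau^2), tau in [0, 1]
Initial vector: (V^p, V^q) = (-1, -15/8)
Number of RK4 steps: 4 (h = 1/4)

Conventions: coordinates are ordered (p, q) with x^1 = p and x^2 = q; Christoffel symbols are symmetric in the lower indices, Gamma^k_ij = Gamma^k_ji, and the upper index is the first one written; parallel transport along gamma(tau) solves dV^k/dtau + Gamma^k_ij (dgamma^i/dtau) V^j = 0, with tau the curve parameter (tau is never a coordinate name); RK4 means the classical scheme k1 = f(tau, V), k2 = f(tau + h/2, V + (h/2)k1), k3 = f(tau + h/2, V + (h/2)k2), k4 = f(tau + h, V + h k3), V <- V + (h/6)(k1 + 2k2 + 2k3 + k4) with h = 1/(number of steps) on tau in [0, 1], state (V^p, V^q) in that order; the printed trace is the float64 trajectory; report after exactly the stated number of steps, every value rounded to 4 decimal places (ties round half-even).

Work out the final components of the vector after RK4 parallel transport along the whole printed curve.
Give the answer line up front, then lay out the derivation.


Answer: V^p = -1.0651, V^q = -1.7510

gamma'(tau) = (0, -(1/2)*tau); f(tau, V)^k = -Gamma^k_ij(gamma(tau)) gamma'^i(tau) V^j; h = 1/4; intermediate values shown to 6 dp
curve data and Christoffel symbols at the stage parameters:
  tau = 0.000000: gamma = (0.000000, -0.250000), gamma' = (0.000000, 0.000000); Gamma_ppp = -0.274428, Gamma_ppq = 0.274428, Gamma_pqq = 0.000000, Gamma_qpp = 0.449064, Gamma_qpq = -0.449064, Gamma_qqq = 0.000000
  tau = 0.125000: gamma = (0.000000, -0.253906), gamma' = (0.000000, -0.062500); Gamma_ppp = -0.273845, Gamma_ppq = 0.273845, Gamma_pqq = 0.000000, Gamma_qpp = 0.450027, Gamma_qpq = -0.450027, Gamma_qqq = 0.000000
  tau = 0.250000: gamma = (0.000000, -0.265625), gamma' = (0.000000, -0.125000); Gamma_ppp = -0.272064, Gamma_ppq = 0.272064, Gamma_pqq = 0.000000, Gamma_qpp = 0.452915, Gamma_qpq = -0.452915, Gamma_qqq = 0.000000
  tau = 0.375000: gamma = (0.000000, -0.285156), gamma' = (0.000000, -0.187500); Gamma_ppp = -0.268994, Gamma_ppq = 0.268994, Gamma_pqq = 0.000000, Gamma_qpp = 0.457727, Gamma_qpq = -0.457727, Gamma_qqq = 0.000000
  tau = 0.500000: gamma = (0.000000, -0.312500), gamma' = (0.000000, -0.250000); Gamma_ppp = -0.264481, Gamma_ppq = 0.264481, Gamma_pqq = 0.000000, Gamma_qpp = 0.464454, Gamma_qpq = -0.464454, Gamma_qqq = 0.000000
  tau = 0.625000: gamma = (0.000000, -0.347656), gamma' = (0.000000, -0.312500); Gamma_ppp = -0.258300, Gamma_ppq = 0.258300, Gamma_pqq = 0.000000, Gamma_qpp = 0.473070, Gamma_qpq = -0.473070, Gamma_qqq = 0.000000
  tau = 0.750000: gamma = (0.000000, -0.390625), gamma' = (0.000000, -0.375000); Gamma_ppp = -0.250155, Gamma_ppq = 0.250155, Gamma_pqq = 0.000000, Gamma_qpp = 0.483521, Gamma_qpq = -0.483521, Gamma_qqq = 0.000000
  tau = 0.875000: gamma = (0.000000, -0.441406), gamma' = (0.000000, -0.437500); Gamma_ppp = -0.239676, Gamma_ppq = 0.239676, Gamma_pqq = 0.000000, Gamma_qpp = 0.495703, Gamma_qpq = -0.495703, Gamma_qqq = 0.000000
  tau = 1.000000: gamma = (0.000000, -0.500000), gamma' = (0.000000, -0.500000); Gamma_ppp = -0.226415, Gamma_ppq = 0.226415, Gamma_pqq = 0.000000, Gamma_qpp = 0.509434, Gamma_qpq = -0.509434, Gamma_qqq = 0.000000
step 0: V^p = -1.0000, V^q = -1.8750
step 1: k1 = (0.000000, 0.000000), k2 = (-0.017115, 0.028127), k3 = (-0.017152, 0.028187), k4 = (-0.034154, 0.056857); V <- V + (h/6)(k1 + 2k2 + 2k3 + k4): V^p = -1.0043, V^q = -1.8679
step 2: k1 = (-0.034153, 0.056857), k2 = (-0.050868, 0.086557), k3 = (-0.050973, 0.086737), k4 = (-0.067246, 0.118090); V <- V + (h/6)(k1 + 2k2 + 2k3 + k4): V^p = -1.0170, V^q = -1.8462
step 3: k1 = (-0.067244, 0.118086), k2 = (-0.082769, 0.151589), k3 = (-0.082925, 0.151876), k4 = (-0.097347, 0.188160); V <- V + (h/6)(k1 + 2k2 + 2k3 + k4): V^p = -1.0377, V^q = -1.8082
step 4: k1 = (-0.097341, 0.188148), k2 = (-0.110083, 0.227676), k3 = (-0.110250, 0.228021), k4 = (-0.120591, 0.271329); V <- V + (h/6)(k1 + 2k2 + 2k3 + k4): V^p = -1.0651, V^q = -1.7510


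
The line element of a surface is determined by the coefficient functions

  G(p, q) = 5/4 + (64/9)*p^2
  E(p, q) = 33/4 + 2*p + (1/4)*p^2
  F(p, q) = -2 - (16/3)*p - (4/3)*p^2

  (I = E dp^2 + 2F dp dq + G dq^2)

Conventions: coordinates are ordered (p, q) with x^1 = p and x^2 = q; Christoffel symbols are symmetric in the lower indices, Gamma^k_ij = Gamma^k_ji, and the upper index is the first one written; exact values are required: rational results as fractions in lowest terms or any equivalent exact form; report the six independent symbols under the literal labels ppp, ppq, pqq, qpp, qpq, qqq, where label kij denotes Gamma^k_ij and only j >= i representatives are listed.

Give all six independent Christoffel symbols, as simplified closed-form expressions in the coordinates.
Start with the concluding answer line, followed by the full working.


Answer: Gamma_ppp = (-256*p^3 - 2048*p^2 - 4819*p - 1356)/(3629*p^2 - 2712*p + 909), Gamma_ppq = (4096*p^3 + 16384*p^2 + 6144*p)/(10887*p^2 - 8136*p + 2727), Gamma_pqq = (-65536*p^3 - 11520*p)/(32661*p^2 - 24408*p + 8181), Gamma_qpp = (-48*p^3 - 576*p^2 - 3864*p - 6048)/(3629*p^2 - 2712*p + 909), Gamma_qpq = (256*p^3 + 2048*p^2 + 8448*p)/(3629*p^2 - 2712*p + 909), Gamma_qqq = (-4096*p^3 - 16384*p^2 - 6144*p)/(10887*p^2 - 8136*p + 2727)

E = 33/4 + 2*p + (1/4)*p^2; F = -2 - (16/3)*p - (4/3)*p^2; G = 5/4 + (64/9)*p^2
Gamma^k_ij = (1/2) g^{kl} (d_i g_jl + d_j g_il - d_l g_ij), with g^inv = (1/(EG-F^2)) [[G, -F], [-F, E]]
first partials: E_p = 2 + (1/2)*p, E_q = 0, F_p = -16/3 - (8/3)*p, F_q = 0, G_p = (128/9)*p, G_q = 0
D = EG - F^2 = 101/16 - (113/6)*p + (3629/144)*p^2
expanded: Gamma^p_pp = (G E_p - 2F F_p + F E_q)/(2D), Gamma^p_pq = (G E_q - F G_p)/(2D), Gamma^p_qq = (2G F_q - G G_p - F G_q)/(2D), Gamma^q_pp = (2E F_p - E E_q - F E_p)/(2D), Gamma^q_pq = (E G_p - F E_q)/(2D), Gamma^q_qq = (E G_q - 2F F_q + F G_p)/(2D); substitute and cancel common factors
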